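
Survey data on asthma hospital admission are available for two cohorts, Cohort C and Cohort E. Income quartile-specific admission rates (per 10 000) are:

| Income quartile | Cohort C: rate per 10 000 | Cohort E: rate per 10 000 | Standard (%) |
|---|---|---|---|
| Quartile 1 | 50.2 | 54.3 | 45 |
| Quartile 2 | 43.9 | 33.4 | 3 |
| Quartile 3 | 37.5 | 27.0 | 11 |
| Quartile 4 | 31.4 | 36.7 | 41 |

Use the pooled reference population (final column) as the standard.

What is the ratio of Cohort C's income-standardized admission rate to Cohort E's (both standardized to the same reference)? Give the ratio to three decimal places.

0.941

Standard weights: 0.45, 0.03, 0.11, 0.41.
Cohort C: 0.4500×50.2 + 0.0300×43.9 + 0.1100×37.5 + 0.4100×31.4 = 40.9060 per 10 000.
Cohort E: 0.4500×54.3 + 0.0300×33.4 + 0.1100×27.0 + 0.4100×36.7 = 43.4540 per 10 000.
Ratio = 40.9060 ÷ 43.4540 = 0.94136.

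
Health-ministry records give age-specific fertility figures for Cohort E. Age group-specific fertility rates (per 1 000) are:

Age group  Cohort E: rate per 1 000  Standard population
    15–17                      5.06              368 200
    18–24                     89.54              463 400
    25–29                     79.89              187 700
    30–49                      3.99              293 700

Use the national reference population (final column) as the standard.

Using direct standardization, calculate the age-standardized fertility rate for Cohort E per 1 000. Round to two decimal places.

45.33

Standard total = 1 313 000; weights = 0.2804, 0.3529, 0.1430, 0.2237.
Standardized rate: 0.2804×5.06 + 0.3529×89.54 + 0.1430×79.89 + 0.2237×3.99 = 45.3337 per 1 000.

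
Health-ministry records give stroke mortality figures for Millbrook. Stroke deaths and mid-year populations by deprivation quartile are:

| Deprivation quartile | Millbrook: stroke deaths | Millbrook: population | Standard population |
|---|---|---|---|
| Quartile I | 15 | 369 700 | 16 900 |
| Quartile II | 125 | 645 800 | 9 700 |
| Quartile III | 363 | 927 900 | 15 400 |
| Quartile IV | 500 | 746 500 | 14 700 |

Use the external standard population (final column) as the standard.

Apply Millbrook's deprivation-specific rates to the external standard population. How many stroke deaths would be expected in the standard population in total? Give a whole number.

18

Deprivation-specific rates per 100 000 for Millbrook: 4.06, 19.36, 39.12, 66.98.
Expected stroke deaths = Σ (standard pop × deprivation-specific rate ÷ 100 000)
= 16 900×4.06/100 000 + 9 700×19.36/100 000 + 15 400×39.12/100 000 + 14 700×66.98/100 000
= 0.69 + 1.88 + 6.02 + 9.85 = 18.43.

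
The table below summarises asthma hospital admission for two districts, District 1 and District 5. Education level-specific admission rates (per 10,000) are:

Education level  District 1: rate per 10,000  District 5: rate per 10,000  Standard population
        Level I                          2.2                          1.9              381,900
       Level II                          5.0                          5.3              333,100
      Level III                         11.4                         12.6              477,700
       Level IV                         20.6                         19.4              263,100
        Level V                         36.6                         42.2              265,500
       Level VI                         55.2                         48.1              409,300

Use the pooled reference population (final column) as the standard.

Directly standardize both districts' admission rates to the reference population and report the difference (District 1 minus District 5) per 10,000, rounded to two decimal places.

0.55

Standard total = 2,130,600; weights = 0.1792, 0.1563, 0.2242, 0.1235, 0.1246, 0.1921.
District 1: 0.1792×2.2 + 0.1563×5.0 + 0.2242×11.4 + 0.1235×20.6 + 0.1246×36.6 + 0.1921×55.2 = 21.4409 per 10,000.
District 5: 0.1792×1.9 + 0.1563×5.3 + 0.2242×12.6 + 0.1235×19.4 + 0.1246×42.2 + 0.1921×48.1 = 20.8888 per 10,000.
Difference = 21.4409 − 20.8888 = 0.5521.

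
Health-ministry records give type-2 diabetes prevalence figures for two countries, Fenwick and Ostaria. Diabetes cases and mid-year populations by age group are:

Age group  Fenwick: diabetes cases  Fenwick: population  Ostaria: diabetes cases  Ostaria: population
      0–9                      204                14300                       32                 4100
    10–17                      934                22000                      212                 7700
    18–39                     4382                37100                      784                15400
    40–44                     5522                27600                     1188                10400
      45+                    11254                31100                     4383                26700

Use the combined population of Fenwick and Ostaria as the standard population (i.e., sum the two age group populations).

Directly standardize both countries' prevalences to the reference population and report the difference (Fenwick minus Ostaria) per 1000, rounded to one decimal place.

95.6

Age-specific rates per 1000 for Fenwick: 14.266, 42.455, 118.113, 200.072, 361.865.
For Ostaria: 7.805, 27.532, 50.909, 114.231, 164.157.
Combined standard total = 196400; weights = 0.0937, 0.1512, 0.2673, 0.1935, 0.2943.
Fenwick: 0.0937×14.266 + 0.1512×42.455 + 0.2673×118.113 + 0.1935×200.072 + 0.2943×361.865 = 184.5361 per 1000.
Ostaria: 0.0937×7.805 + 0.1512×27.532 + 0.2673×50.909 + 0.1935×114.231 + 0.2943×164.157 = 88.9161 per 1000.
Difference = 184.5361 − 88.9161 = 95.6200.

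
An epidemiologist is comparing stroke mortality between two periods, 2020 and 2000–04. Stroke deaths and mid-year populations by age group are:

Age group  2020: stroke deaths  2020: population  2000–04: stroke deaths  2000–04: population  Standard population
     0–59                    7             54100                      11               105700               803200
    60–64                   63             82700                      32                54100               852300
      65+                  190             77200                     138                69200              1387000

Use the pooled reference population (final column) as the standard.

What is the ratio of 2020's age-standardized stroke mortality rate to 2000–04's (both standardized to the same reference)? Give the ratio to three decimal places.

1.242

Age-specific rates per 100000 for 2020: 12.94, 76.18, 246.11.
For 2000–04: 10.41, 59.15, 199.42.
Standard total = 3042500; weights = 0.2640, 0.2801, 0.4559.
2020: 0.2640×12.94 + 0.2801×76.18 + 0.4559×246.11 = 136.9532 per 100000.
2000–04: 0.2640×10.41 + 0.2801×59.15 + 0.4559×199.42 = 110.2285 per 100000.
Ratio = 136.9532 ÷ 110.2285 = 1.24245.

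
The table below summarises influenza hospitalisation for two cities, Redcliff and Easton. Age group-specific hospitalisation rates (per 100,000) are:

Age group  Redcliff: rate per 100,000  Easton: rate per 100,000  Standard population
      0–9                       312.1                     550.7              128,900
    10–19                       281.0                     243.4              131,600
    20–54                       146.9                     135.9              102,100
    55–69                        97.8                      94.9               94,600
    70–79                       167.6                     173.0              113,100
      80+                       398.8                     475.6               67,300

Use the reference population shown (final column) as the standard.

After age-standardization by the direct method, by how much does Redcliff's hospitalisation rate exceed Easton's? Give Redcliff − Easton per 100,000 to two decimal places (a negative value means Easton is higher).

Standard total = 637,600; weights = 0.2022, 0.2064, 0.1601, 0.1484, 0.1774, 0.1056.
Redcliff: 0.2022×312.1 + 0.2064×281.0 + 0.1601×146.9 + 0.1484×97.8 + 0.1774×167.6 + 0.1056×398.8 = 230.9512 per 100,000.
Easton: 0.2022×550.7 + 0.2064×243.4 + 0.1601×135.9 + 0.1484×94.9 + 0.1774×173.0 + 0.1056×475.6 = 278.2995 per 100,000.
Difference = 230.9512 − 278.2995 = -47.3484.

-47.35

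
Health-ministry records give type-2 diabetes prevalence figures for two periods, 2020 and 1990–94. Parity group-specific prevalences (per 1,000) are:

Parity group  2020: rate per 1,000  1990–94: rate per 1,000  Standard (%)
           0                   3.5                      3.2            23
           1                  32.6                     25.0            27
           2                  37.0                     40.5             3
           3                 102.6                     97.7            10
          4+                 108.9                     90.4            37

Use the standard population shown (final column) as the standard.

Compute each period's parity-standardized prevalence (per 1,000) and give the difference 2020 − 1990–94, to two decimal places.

Standard weights: 0.23, 0.27, 0.03, 0.10, 0.37.
2020: 0.2300×3.5 + 0.2700×32.6 + 0.0300×37.0 + 0.1000×102.6 + 0.3700×108.9 = 61.2700 per 1,000.
1990–94: 0.2300×3.2 + 0.2700×25.0 + 0.0300×40.5 + 0.1000×97.7 + 0.3700×90.4 = 51.9190 per 1,000.
Difference = 61.2700 − 51.9190 = 9.3510.

9.35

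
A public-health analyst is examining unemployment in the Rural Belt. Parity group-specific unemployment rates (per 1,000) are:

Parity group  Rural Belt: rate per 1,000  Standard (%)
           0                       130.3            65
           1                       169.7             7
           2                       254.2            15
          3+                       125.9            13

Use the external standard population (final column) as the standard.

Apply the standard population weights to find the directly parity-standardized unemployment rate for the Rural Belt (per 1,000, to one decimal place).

Standard weights: 0.65, 0.07, 0.15, 0.13.
Standardized rate: 0.6500×130.3 + 0.0700×169.7 + 0.1500×254.2 + 0.1300×125.9 = 151.0710 per 1,000.

151.1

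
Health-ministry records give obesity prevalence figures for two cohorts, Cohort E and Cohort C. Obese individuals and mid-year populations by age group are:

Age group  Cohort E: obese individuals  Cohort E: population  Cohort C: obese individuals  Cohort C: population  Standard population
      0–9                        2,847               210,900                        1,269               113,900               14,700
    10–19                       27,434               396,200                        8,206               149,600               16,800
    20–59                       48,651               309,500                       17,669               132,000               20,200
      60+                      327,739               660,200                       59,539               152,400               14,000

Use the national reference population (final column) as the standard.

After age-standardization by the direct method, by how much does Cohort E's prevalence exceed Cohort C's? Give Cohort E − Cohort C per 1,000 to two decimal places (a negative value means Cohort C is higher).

Age-specific rates per 1,000 for Cohort E: 13.499, 69.243, 157.192, 496.424.
For Cohort C: 11.141, 54.853, 133.856, 390.676.
Standard total = 65,700; weights = 0.2237, 0.2557, 0.3075, 0.2131.
Cohort E: 0.2237×13.499 + 0.2557×69.243 + 0.3075×157.192 + 0.2131×496.424 = 174.8392 per 1,000.
Cohort C: 0.2237×11.141 + 0.2557×54.853 + 0.3075×133.856 + 0.2131×390.676 = 140.9233 per 1,000.
Difference = 174.8392 − 140.9233 = 33.9159.

33.92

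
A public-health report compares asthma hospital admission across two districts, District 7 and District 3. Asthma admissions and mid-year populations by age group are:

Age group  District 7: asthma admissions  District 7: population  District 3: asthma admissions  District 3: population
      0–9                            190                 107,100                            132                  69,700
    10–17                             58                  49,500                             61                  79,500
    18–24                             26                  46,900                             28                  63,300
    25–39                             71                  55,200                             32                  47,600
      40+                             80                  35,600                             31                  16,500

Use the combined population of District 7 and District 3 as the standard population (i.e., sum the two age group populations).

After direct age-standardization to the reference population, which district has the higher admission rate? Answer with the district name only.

Age-specific rates per 10,000 for District 7: 17.74, 11.72, 5.54, 12.86, 22.47.
For District 3: 18.94, 7.67, 4.42, 6.72, 18.79.
Combined standard total = 570,900; weights = 0.3097, 0.2260, 0.1930, 0.1801, 0.0913.
District 7: 0.3097×17.74 + 0.2260×11.72 + 0.1930×5.54 + 0.1801×12.86 + 0.0913×22.47 = 13.5785 per 10,000.
District 3: 0.3097×18.94 + 0.2260×7.67 + 0.1930×4.42 + 0.1801×6.72 + 0.0913×18.79 = 11.3777 per 10,000.

District 7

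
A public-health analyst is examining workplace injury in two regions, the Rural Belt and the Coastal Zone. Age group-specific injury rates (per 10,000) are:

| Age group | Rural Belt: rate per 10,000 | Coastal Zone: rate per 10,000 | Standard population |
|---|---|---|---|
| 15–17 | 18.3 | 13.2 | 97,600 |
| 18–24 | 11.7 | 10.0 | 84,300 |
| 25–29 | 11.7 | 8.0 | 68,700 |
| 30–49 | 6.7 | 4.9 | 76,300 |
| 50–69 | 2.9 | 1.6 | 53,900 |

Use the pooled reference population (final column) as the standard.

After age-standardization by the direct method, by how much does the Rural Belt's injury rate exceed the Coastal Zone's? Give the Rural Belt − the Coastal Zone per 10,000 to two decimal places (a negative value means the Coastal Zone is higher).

2.90

Standard total = 380,800; weights = 0.2563, 0.2214, 0.1804, 0.2004, 0.1415.
The Rural Belt: 0.2563×18.3 + 0.2214×11.7 + 0.1804×11.7 + 0.2004×6.7 + 0.1415×2.9 = 11.1442 per 10,000.
The Coastal Zone: 0.2563×13.2 + 0.2214×10.0 + 0.1804×8.0 + 0.2004×4.9 + 0.1415×1.6 = 8.2485 per 10,000.
Difference = 11.1442 − 8.2485 = 2.8957.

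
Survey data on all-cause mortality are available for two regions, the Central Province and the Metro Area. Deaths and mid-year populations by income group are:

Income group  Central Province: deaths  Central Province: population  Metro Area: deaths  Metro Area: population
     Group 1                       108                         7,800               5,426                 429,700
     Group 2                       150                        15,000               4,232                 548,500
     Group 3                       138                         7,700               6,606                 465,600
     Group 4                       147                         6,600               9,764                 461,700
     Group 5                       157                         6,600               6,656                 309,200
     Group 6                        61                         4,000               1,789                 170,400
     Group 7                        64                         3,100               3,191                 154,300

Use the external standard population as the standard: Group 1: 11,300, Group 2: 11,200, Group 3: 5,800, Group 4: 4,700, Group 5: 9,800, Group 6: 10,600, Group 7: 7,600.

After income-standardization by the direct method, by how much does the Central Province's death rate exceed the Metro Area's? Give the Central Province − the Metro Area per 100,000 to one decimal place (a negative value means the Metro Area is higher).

Income-specific rates per 100,000 for the Central Province: 1384.62, 1000.00, 1792.21, 2227.27, 2378.79, 1525.00, 2064.52.
For the Metro Area: 1262.74, 771.56, 1418.81, 2114.79, 2152.65, 1049.88, 2068.05.
Standard total = 61,000; weights = 0.1852, 0.1836, 0.0951, 0.0770, 0.1607, 0.1738, 0.1246.
The Central Province: 0.1852×1384.62 + 0.1836×1000.00 + 0.0951×1792.21 + 0.0770×2227.27 + 0.1607×2378.79 + 0.1738×1525.00 + 0.1246×2064.52 = 1686.5014 per 100,000.
The Metro Area: 0.1852×1262.74 + 0.1836×771.56 + 0.0951×1418.81 + 0.0770×2114.79 + 0.1607×2152.65 + 0.1738×1049.88 + 0.1246×2068.05 = 1459.3608 per 100,000.
Difference = 1686.5014 − 1459.3608 = 227.1406.

227.1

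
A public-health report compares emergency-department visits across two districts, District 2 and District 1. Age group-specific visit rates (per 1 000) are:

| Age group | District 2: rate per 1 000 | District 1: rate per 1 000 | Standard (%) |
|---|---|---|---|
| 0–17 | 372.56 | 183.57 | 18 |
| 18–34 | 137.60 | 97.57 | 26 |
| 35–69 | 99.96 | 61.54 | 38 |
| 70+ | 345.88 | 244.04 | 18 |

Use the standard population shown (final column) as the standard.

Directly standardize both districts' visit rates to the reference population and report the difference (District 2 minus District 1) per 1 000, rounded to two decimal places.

Standard weights: 0.18, 0.26, 0.38, 0.18.
District 2: 0.1800×372.56 + 0.2600×137.60 + 0.3800×99.96 + 0.1800×345.88 = 203.0800 per 1 000.
District 1: 0.1800×183.57 + 0.2600×97.57 + 0.3800×61.54 + 0.1800×244.04 = 125.7232 per 1 000.
Difference = 203.0800 − 125.7232 = 77.3568.

77.36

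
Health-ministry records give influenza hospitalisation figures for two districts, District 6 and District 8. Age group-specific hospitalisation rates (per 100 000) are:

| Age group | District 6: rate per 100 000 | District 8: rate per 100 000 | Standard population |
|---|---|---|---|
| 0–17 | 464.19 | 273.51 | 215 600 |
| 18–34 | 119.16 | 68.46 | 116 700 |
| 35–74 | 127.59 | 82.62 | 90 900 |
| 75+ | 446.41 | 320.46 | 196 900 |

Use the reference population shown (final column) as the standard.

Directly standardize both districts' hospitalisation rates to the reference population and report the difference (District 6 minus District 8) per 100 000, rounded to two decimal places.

Standard total = 620 100; weights = 0.3477, 0.1882, 0.1466, 0.3175.
District 6: 0.3477×464.19 + 0.1882×119.16 + 0.1466×127.59 + 0.3175×446.41 = 344.2693 per 100 000.
District 8: 0.3477×273.51 + 0.1882×68.46 + 0.1466×82.62 + 0.3175×320.46 = 221.8461 per 100 000.
Difference = 344.2693 − 221.8461 = 122.4232.

122.42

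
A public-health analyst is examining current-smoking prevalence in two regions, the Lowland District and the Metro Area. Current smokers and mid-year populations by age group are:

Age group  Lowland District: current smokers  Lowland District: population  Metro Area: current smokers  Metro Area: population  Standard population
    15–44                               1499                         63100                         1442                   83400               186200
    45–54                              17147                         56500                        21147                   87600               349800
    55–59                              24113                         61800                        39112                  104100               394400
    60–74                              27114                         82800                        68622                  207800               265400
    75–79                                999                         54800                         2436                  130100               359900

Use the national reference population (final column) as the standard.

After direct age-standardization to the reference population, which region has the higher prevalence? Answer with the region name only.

Lowland District

Age-specific rates per 1000 for the Lowland District: 23.756, 303.487, 390.178, 327.464, 18.230.
For the Metro Area: 17.290, 241.404, 375.716, 330.231, 18.724.
Standard total = 1555700; weights = 0.1197, 0.2249, 0.2535, 0.1706, 0.2313.
The Lowland District: 0.1197×23.756 + 0.2249×303.487 + 0.2535×390.178 + 0.1706×327.464 + 0.2313×18.230 = 230.0823 per 1000.
The Metro Area: 0.1197×17.290 + 0.2249×241.404 + 0.2535×375.716 + 0.1706×330.231 + 0.2313×18.724 = 212.2690 per 1000.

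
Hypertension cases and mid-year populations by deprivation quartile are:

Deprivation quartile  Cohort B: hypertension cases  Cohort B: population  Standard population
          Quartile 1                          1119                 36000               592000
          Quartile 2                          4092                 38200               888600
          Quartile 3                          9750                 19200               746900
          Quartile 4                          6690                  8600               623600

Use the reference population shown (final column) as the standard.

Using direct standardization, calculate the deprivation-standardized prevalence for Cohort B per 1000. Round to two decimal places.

343.02

Deprivation-specific rates per 1000 for Cohort B: 31.083, 107.120, 507.812, 777.907.
Standard total = 2851100; weights = 0.2076, 0.3117, 0.2620, 0.2187.
Standardized rate: 0.2076×31.083 + 0.3117×107.120 + 0.2620×507.812 + 0.2187×777.907 = 343.0173 per 1000.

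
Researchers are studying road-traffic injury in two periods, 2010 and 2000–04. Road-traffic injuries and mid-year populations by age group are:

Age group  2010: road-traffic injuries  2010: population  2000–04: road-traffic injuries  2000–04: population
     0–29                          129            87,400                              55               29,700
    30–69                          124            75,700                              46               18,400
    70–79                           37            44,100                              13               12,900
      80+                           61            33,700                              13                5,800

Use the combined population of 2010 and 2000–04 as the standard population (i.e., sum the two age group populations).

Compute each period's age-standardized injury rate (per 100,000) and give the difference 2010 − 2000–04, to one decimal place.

-49.3

Age-specific rates per 100,000 for 2010: 147.60, 163.80, 83.90, 181.01.
For 2000–04: 185.19, 250.00, 100.78, 224.14.
Combined standard total = 307,700; weights = 0.3806, 0.3058, 0.1852, 0.1284.
2010: 0.3806×147.60 + 0.3058×163.80 + 0.1852×83.90 + 0.1284×181.01 = 145.0432 per 100,000.
2000–04: 0.3806×185.19 + 0.3058×250.00 + 0.1852×100.78 + 0.1284×224.14 = 194.3706 per 100,000.
Difference = 145.0432 − 194.3706 = -49.3273.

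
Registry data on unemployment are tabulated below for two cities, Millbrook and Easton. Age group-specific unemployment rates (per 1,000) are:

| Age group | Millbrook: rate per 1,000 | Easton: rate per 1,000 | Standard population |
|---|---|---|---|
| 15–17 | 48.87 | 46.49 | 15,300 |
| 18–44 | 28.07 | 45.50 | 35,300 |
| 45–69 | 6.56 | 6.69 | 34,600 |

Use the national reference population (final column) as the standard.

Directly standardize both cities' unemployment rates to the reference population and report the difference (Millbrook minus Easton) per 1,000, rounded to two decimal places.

Standard total = 85,200; weights = 0.1796, 0.4143, 0.4061.
Millbrook: 0.1796×48.87 + 0.4143×28.07 + 0.4061×6.56 = 23.0699 per 1,000.
Easton: 0.1796×46.49 + 0.4143×45.50 + 0.4061×6.69 = 29.9169 per 1,000.
Difference = 23.0699 − 29.9169 = -6.8470.

-6.85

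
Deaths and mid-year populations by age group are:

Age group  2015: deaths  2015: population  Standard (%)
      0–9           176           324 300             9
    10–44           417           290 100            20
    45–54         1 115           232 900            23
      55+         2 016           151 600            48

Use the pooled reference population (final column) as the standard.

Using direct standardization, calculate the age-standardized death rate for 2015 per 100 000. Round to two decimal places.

782.06

Age-specific rates per 100 000 for 2015: 54.27, 143.74, 478.75, 1329.82.
Standard weights: 0.09, 0.20, 0.23, 0.48.
Standardized rate: 0.0900×54.27 + 0.2000×143.74 + 0.2300×478.75 + 0.4800×1329.82 = 782.0561 per 100 000.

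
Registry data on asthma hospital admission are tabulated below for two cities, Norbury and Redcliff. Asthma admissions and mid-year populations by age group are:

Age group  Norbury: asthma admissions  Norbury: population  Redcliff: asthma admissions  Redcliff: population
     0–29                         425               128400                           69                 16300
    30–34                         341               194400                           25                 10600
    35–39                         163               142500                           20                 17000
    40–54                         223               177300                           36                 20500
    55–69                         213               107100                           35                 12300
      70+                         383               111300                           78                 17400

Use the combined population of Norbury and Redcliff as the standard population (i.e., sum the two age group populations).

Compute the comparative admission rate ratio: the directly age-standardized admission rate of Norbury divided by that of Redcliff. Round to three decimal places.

0.765

Age-specific rates per 10000 for Norbury: 33.10, 17.54, 11.44, 12.58, 19.89, 34.41.
For Redcliff: 42.33, 23.58, 11.76, 17.56, 28.46, 44.83.
Combined standard total = 955100; weights = 0.1515, 0.2146, 0.1670, 0.2071, 0.1250, 0.1348.
Norbury: 0.1515×33.10 + 0.2146×17.54 + 0.1670×11.44 + 0.2071×12.58 + 0.1250×19.89 + 0.1348×34.41 = 20.4179 per 10000.
Redcliff: 0.1515×42.33 + 0.2146×23.58 + 0.1670×11.76 + 0.2071×17.56 + 0.1250×28.46 + 0.1348×44.83 = 26.6748 per 10000.
Ratio = 20.4179 ÷ 26.6748 = 0.76544.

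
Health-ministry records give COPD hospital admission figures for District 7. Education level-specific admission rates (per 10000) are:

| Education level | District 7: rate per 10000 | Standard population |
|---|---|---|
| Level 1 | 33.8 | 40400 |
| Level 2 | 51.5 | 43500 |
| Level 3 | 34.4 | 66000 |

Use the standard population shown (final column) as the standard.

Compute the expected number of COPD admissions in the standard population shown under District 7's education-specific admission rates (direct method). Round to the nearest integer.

Expected COPD admissions = Σ (standard pop × education-specific rate ÷ 10000)
= 40400×33.8/10000 + 43500×51.5/10000 + 66000×34.4/10000
= 136.55 + 224.03 + 227.04 = 587.62.

588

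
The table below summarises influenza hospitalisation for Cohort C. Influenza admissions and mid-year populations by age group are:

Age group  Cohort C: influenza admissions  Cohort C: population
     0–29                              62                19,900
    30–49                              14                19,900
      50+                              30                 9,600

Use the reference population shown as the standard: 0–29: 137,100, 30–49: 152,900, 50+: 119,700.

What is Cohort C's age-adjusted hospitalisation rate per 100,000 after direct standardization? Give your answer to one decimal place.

Age-specific rates per 100,000 for Cohort C: 311.56, 70.35, 312.50.
Standard total = 409,700; weights = 0.3346, 0.3732, 0.2922.
Standardized rate: 0.3346×311.56 + 0.3732×70.35 + 0.2922×312.50 = 221.8150 per 100,000.

221.8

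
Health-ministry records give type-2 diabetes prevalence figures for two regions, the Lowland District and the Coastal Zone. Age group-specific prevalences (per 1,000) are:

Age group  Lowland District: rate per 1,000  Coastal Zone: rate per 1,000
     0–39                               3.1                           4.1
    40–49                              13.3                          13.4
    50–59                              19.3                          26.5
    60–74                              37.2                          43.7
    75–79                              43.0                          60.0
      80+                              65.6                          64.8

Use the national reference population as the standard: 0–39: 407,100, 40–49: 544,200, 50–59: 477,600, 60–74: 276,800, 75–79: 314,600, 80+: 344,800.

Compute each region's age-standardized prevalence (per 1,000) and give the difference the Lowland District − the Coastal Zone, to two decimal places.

-4.55

Standard total = 2,365,100; weights = 0.1721, 0.2301, 0.2019, 0.1170, 0.1330, 0.1458.
The Lowland District: 0.1721×3.1 + 0.2301×13.3 + 0.2019×19.3 + 0.1170×37.2 + 0.1330×43.0 + 0.1458×65.6 = 27.1283 per 1,000.
The Coastal Zone: 0.1721×4.1 + 0.2301×13.4 + 0.2019×26.5 + 0.1170×43.7 + 0.1330×60.0 + 0.1458×64.8 = 31.6828 per 1,000.
Difference = 27.1283 − 31.6828 = -4.5545.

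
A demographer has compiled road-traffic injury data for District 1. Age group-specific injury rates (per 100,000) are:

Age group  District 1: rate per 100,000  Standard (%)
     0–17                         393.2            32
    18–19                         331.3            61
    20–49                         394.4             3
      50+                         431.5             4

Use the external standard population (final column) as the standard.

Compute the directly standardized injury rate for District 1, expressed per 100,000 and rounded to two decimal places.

Standard weights: 0.32, 0.61, 0.03, 0.04.
Standardized rate: 0.3200×393.2 + 0.6100×331.3 + 0.0300×394.4 + 0.0400×431.5 = 357.0090 per 100,000.

357.01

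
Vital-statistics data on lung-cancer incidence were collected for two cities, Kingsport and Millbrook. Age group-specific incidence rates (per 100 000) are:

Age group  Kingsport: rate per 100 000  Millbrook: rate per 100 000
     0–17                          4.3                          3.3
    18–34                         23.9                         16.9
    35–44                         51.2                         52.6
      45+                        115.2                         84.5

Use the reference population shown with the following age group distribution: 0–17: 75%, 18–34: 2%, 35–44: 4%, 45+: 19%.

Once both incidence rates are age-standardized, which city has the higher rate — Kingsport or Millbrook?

Kingsport

Standard weights: 0.75, 0.02, 0.04, 0.19.
Kingsport: 0.7500×4.3 + 0.0200×23.9 + 0.0400×51.2 + 0.1900×115.2 = 27.6390 per 100 000.
Millbrook: 0.7500×3.3 + 0.0200×16.9 + 0.0400×52.6 + 0.1900×84.5 = 20.9720 per 100 000.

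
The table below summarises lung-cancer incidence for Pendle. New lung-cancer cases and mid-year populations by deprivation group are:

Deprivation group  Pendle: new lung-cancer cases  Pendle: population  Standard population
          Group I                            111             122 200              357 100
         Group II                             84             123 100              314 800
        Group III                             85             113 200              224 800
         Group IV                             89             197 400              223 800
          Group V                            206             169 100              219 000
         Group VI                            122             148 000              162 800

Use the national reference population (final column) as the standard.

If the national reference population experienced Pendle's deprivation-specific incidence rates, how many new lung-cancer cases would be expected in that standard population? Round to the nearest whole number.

Deprivation-specific rates per 100 000 for Pendle: 90.83, 68.24, 75.09, 45.09, 121.82, 82.43.
Expected new lung-cancer cases = Σ (standard pop × deprivation-specific rate ÷ 100 000)
= 357 100×90.83/100 000 + 314 800×68.24/100 000 + 224 800×75.09/100 000 + 223 800×45.09/100 000 + 219 000×121.82/100 000 + 162 800×82.43/100 000
= 324.37 + 214.81 + 168.80 + 100.90 + 266.79 + 134.20 = 1209.87.

1210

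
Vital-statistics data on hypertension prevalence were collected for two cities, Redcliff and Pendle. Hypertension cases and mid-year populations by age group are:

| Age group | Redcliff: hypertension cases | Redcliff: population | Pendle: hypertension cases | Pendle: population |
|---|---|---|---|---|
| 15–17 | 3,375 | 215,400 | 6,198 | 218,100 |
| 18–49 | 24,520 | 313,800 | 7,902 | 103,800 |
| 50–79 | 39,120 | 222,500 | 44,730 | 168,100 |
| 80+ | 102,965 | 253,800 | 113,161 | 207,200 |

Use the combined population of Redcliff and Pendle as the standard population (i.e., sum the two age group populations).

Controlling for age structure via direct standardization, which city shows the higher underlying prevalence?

Pendle

Age-specific rates per 1,000 for Redcliff: 15.669, 78.139, 175.820, 405.693.
For Pendle: 28.418, 76.127, 266.092, 546.144.
Combined standard total = 1,702,700; weights = 0.2546, 0.2453, 0.2294, 0.2707.
Redcliff: 0.2546×15.669 + 0.2453×78.139 + 0.2294×175.820 + 0.2707×405.693 = 173.3266 per 1,000.
Pendle: 0.2546×28.418 + 0.2453×76.127 + 0.2294×266.092 + 0.2707×546.144 = 234.8139 per 1,000.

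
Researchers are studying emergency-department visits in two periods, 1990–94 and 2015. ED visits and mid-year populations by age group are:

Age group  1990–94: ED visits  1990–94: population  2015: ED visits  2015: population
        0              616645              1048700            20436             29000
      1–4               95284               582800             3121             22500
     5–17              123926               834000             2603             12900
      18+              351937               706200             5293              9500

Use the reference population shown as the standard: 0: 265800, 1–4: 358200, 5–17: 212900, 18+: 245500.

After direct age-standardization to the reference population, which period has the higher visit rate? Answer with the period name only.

2015

Age-specific rates per 1000 for 1990–94: 588.009, 163.493, 148.592, 498.353.
For 2015: 704.690, 138.711, 201.783, 557.158.
Standard total = 1082400; weights = 0.2456, 0.3309, 0.1967, 0.2268.
1990–94: 0.2456×588.009 + 0.3309×163.493 + 0.1967×148.592 + 0.2268×498.353 = 340.7586 per 1000.
2015: 0.2456×704.690 + 0.3309×138.711 + 0.1967×201.783 + 0.2268×557.158 = 385.0099 per 1000.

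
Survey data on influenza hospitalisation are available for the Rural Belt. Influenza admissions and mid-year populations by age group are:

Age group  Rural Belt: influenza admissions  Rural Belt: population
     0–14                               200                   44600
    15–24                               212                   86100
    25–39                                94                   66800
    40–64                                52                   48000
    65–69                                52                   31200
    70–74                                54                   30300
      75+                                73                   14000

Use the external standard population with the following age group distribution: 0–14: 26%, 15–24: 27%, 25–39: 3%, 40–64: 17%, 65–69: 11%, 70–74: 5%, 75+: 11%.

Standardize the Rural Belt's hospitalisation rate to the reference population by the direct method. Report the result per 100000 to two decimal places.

290.31

Age-specific rates per 100000 for the Rural Belt: 448.43, 246.23, 140.72, 108.33, 166.67, 178.22, 521.43.
Standard weights: 0.26, 0.27, 0.03, 0.17, 0.11, 0.05, 0.11.
Standardized rate: 0.2600×448.43 + 0.2700×246.23 + 0.0300×140.72 + 0.1700×108.33 + 0.1100×166.67 + 0.0500×178.22 + 0.1100×521.43 = 290.3124 per 100000.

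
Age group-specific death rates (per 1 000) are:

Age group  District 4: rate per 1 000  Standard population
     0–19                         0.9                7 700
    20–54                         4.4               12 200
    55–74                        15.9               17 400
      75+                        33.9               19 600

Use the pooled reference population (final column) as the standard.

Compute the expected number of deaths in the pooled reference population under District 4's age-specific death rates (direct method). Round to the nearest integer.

Expected deaths = Σ (standard pop × age-specific rate ÷ 1 000)
= 7 700×0.9/1 000 + 12 200×4.4/1 000 + 17 400×15.9/1 000 + 19 600×33.9/1 000
= 6.93 + 53.68 + 276.66 + 664.44 = 1001.71.

1002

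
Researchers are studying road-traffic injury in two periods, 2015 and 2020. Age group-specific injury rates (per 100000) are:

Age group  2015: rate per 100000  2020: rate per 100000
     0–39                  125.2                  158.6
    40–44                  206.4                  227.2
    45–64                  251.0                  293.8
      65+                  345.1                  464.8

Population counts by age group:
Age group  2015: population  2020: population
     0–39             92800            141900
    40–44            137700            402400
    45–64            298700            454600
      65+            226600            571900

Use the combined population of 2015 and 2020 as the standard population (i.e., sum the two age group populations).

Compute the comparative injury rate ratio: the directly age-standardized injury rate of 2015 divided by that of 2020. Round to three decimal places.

0.805

Combined standard total = 2326600; weights = 0.1009, 0.2321, 0.3238, 0.3432.
2015: 0.1009×125.2 + 0.2321×206.4 + 0.3238×251.0 + 0.3432×345.1 = 260.2518 per 100000.
2020: 0.1009×158.6 + 0.2321×227.2 + 0.3238×293.8 + 0.3432×464.8 = 323.3888 per 100000.
Ratio = 260.2518 ÷ 323.3888 = 0.80476.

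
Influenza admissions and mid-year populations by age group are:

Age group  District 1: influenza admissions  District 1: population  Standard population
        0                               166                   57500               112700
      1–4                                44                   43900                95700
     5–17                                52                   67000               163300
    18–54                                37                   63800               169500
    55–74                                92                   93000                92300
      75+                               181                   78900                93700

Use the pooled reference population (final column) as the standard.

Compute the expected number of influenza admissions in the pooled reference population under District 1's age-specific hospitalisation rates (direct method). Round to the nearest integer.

953

Age-specific rates per 100000 for District 1: 288.70, 100.23, 77.61, 57.99, 98.92, 229.40.
Expected influenza admissions = Σ (standard pop × age-specific rate ÷ 100000)
= 112700×288.70/100000 + 95700×100.23/100000 + 163300×77.61/100000 + 169500×57.99/100000 + 92300×98.92/100000 + 93700×229.40/100000
= 325.36 + 95.92 + 126.74 + 98.30 + 91.31 + 214.95 = 952.58.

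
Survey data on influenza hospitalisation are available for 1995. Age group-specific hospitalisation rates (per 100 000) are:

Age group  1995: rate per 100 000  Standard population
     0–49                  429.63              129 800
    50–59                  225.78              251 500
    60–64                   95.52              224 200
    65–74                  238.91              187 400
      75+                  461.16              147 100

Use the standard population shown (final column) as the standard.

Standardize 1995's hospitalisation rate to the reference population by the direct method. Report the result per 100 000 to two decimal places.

262.31

Standard total = 940 000; weights = 0.1381, 0.2676, 0.2385, 0.1994, 0.1565.
Standardized rate: 0.1381×429.63 + 0.2676×225.78 + 0.2385×95.52 + 0.1994×238.91 + 0.1565×461.16 = 262.3123 per 100 000.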